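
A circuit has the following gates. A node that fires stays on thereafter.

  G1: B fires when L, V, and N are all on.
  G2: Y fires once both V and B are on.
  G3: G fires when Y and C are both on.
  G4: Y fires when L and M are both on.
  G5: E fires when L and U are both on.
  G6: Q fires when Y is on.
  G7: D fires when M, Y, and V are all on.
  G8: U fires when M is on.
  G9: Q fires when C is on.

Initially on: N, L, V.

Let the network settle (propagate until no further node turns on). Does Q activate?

Yes

L, V, and N are on, so B fires (G1).
V and B are on, so Y fires (G2).
G6: Y on → Q on.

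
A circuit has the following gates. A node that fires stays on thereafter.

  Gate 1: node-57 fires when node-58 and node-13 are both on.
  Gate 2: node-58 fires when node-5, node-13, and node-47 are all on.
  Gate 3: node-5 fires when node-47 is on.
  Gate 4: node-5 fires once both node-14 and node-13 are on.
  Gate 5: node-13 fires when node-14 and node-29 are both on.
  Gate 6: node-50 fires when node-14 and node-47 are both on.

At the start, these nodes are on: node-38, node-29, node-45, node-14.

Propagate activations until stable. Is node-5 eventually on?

node-14 and node-29 are on, so node-13 fires (Gate 5).
node-14 and node-13 are on, so node-5 fires (Gate 4).

Yes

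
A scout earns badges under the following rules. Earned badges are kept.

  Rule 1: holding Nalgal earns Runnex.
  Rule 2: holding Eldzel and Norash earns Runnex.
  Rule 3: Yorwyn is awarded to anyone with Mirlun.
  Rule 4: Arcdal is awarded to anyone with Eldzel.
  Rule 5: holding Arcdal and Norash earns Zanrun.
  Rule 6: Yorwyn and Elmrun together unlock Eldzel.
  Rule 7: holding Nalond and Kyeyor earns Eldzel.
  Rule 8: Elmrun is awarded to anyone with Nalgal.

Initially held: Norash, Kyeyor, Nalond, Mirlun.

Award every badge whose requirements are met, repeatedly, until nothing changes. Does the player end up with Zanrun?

With Nalond and Kyeyor, Eldzel is earned (Rule 7).
With Eldzel, Arcdal is earned (Rule 4).
With Arcdal and Norash, Zanrun is earned (Rule 5).

Yes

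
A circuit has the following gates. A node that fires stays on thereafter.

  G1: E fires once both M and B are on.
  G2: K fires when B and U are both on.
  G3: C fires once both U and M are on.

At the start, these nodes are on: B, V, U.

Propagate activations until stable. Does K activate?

Yes

G2: B and U on → K on.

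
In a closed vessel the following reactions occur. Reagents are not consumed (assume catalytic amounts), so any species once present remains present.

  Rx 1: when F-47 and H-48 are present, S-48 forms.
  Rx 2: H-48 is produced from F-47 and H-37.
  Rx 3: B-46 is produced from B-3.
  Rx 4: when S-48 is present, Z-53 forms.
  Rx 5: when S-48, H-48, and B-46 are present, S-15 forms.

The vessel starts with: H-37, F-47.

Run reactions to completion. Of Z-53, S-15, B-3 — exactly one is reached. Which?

F-47 and H-37 present → H-48 forms (Rx 2).
F-47 and H-48 present → S-48 forms (Rx 1).
S-48 present → Z-53 forms (Rx 4).
No rule produces B-3, and it is not given. S-15 would need S-48, H-48, and B-46 (Rx 5), but B-46 never forms.

Z-53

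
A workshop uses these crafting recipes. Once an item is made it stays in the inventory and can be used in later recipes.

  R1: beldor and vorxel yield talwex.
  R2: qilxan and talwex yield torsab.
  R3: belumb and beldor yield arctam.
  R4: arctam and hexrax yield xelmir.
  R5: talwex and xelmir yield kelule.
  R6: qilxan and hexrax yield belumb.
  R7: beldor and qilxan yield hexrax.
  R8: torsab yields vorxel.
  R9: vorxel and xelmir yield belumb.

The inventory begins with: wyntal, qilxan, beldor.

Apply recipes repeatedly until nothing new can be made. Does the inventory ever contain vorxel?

vorxel would need torsab (R8), but torsab is never obtained.

No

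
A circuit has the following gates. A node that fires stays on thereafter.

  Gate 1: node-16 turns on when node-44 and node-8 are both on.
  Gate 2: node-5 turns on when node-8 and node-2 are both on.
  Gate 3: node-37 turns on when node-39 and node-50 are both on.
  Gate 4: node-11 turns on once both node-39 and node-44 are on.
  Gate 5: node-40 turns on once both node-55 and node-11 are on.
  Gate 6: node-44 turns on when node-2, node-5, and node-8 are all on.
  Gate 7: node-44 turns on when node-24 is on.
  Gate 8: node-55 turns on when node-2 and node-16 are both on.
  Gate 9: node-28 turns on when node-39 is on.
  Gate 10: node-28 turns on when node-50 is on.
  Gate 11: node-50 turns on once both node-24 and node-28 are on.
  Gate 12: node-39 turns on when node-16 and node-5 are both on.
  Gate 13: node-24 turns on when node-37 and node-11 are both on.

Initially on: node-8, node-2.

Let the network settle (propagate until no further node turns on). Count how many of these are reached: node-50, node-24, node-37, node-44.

1

Gate 2: node-8 and node-2 on → node-5 on.
Gate 6: node-2, node-5, and node-8 on → node-44 on.
node-50 would need node-24 and node-28 (Gate 11), but node-24 never turns on.
node-24 would need node-37 and node-11 (Gate 13), but node-37 never turns on.
node-37 would need node-39 and node-50 (Gate 3), but node-50 never turns on.
node-44: reached.
Reached: node-44 — 1 of the 4.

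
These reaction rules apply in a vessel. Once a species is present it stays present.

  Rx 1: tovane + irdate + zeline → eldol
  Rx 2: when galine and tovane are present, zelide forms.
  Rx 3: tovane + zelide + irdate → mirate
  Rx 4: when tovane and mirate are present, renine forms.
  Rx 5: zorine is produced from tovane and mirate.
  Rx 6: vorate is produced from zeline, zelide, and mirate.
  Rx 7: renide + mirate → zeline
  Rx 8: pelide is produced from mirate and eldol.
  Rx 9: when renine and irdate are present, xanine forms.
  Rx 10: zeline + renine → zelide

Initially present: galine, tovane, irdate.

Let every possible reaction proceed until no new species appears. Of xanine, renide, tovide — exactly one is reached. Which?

galine and tovane present → zelide forms (Rx 2).
tovane, zelide, and irdate present → mirate forms (Rx 3).
tovane and mirate present → renine forms (Rx 4).
renine and irdate present → xanine forms (Rx 9).
No rule produces tovide, and it is not given. No rule produces renide, and it is not given.

xanine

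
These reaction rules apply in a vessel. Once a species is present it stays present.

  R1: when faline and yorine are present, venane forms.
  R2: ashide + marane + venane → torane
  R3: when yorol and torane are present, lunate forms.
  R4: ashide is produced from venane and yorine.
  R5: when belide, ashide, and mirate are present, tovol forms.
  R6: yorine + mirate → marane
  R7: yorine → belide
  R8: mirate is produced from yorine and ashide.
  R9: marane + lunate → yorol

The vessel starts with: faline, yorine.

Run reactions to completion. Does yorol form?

No

yorol would need marane and lunate (R9), but lunate never forms.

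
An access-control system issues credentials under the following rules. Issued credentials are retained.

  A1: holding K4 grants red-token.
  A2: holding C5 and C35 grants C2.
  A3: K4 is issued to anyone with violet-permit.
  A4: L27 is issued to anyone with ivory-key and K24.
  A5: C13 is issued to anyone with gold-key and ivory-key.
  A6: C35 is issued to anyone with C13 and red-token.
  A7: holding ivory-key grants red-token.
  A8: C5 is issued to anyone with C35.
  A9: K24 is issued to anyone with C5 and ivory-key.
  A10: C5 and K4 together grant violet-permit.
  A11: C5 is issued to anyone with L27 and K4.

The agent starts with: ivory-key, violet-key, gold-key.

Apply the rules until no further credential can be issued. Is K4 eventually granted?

No

K4 would need violet-permit (A3), but violet-permit is never granted.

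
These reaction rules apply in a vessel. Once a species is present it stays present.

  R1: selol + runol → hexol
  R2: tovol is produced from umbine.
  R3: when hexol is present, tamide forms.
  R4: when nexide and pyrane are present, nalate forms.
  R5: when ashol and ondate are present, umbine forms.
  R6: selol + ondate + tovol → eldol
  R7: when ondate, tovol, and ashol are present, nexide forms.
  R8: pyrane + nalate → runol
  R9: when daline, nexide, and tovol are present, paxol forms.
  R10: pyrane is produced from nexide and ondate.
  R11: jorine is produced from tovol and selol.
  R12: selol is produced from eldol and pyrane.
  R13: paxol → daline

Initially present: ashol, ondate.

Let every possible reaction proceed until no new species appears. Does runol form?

Yes

ashol and ondate present → umbine forms (R5).
umbine present → tovol forms (R2).
ondate, tovol, and ashol present → nexide forms (R7).
nexide and ondate present → pyrane forms (R10).
nexide and pyrane present → nalate forms (R4).
pyrane and nalate present → runol forms (R8).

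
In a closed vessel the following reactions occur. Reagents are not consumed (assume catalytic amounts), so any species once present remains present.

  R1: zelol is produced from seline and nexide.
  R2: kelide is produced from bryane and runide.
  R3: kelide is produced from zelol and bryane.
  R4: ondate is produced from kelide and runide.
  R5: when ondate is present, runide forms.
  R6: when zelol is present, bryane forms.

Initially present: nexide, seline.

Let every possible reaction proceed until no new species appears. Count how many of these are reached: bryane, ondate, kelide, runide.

seline and nexide present → zelol forms (R1).
zelol present → bryane forms (R6).
zelol and bryane present → kelide forms (R3).
bryane: reached.
ondate would need kelide and runide (R4), but runide never forms.
kelide: reached.
runide would need ondate (R5), but ondate never forms.
Reached: bryane and kelide — 2 of the 4.

2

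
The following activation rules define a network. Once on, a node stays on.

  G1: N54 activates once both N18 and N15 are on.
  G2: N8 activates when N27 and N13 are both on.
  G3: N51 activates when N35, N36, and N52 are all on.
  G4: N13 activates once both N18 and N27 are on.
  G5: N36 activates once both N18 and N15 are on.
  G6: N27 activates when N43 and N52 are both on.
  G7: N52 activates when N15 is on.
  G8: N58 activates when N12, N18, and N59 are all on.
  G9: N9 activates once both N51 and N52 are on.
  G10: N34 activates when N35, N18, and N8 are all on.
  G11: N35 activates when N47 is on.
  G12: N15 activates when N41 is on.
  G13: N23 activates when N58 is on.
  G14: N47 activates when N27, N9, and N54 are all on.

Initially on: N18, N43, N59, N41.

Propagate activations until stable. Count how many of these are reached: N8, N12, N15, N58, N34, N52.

G12: N41 on → N15 on.
N15 is on, so N52 activates (G7).
G6: N43 and N52 on → N27 on.
G4: N18 and N27 on → N13 on.
G2: N27 and N13 on → N8 on.
N8: reached.
No rule produces N12, and it is not given.
N15: reached.
N58 would need N12, N18, and N59 (G8), but N12 never turns on.
N34 would need N35, N18, and N8 (G10), but N35 never turns on.
N52: reached.
Reached: N8, N15, and N52 — 3 of the 6.

3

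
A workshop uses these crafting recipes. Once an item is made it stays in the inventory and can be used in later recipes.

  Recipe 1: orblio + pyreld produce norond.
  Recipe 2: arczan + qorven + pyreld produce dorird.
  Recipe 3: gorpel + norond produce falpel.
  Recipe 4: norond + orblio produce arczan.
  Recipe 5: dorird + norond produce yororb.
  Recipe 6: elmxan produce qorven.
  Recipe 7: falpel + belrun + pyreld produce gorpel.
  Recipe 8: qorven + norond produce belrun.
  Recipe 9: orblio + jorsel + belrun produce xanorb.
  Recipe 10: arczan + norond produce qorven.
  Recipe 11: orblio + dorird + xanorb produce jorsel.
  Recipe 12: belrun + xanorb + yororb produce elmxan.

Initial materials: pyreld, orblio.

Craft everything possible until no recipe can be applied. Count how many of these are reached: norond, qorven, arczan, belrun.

Using Recipe 1, orblio and pyreld make norond.
Using Recipe 4, norond and orblio make arczan.
Using Recipe 10, arczan and norond make qorven.
qorven + norond → belrun (Recipe 8).
norond: reached.
qorven: reached.
arczan: reached.
belrun: reached.
All 4 are reached.

4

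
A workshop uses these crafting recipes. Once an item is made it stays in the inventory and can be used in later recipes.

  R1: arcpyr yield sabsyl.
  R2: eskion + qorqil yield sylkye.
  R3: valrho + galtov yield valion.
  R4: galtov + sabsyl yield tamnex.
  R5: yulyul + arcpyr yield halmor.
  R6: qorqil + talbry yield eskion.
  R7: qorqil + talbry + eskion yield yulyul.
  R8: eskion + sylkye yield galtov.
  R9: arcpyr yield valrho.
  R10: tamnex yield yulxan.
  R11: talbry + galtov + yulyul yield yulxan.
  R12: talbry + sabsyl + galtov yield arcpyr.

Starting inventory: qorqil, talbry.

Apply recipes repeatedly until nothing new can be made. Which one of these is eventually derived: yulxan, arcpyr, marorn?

qorqil + talbry → eskion (R6).
eskion + qorqil → sylkye (R2).
qorqil + talbry + eskion → yulyul (R7).
Using R8, eskion and sylkye make galtov.
Using R11, talbry, galtov, and yulyul make yulxan.
No rule produces marorn, and it is not given. arcpyr would need talbry, sabsyl, and galtov (R12), but sabsyl is never obtained.

yulxan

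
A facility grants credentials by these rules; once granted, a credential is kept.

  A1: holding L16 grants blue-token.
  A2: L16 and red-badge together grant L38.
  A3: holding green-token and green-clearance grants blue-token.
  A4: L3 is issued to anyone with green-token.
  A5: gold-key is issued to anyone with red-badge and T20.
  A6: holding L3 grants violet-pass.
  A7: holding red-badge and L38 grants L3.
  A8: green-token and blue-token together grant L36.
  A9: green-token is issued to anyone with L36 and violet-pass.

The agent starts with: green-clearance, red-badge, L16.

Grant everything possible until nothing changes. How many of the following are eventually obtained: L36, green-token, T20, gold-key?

L36 would need green-token and blue-token (A8), but green-token is never granted.
green-token would need L36 and violet-pass (A9), but L36 is never granted.
No rule produces T20, and it is not given.
gold-key would need red-badge and T20 (A5), but T20 is never granted.
None of the 4 are reached.

0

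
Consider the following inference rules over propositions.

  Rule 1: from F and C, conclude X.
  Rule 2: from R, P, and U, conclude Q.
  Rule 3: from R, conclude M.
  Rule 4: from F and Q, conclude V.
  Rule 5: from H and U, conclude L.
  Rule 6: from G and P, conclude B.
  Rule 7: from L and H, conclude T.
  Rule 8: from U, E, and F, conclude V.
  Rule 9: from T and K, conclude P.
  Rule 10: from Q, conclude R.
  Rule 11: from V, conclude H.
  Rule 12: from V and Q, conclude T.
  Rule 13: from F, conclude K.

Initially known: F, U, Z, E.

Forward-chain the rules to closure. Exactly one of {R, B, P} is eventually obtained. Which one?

P

From F, Rule 13 gives K.
From U, E, and F, Rule 8 gives V.
V holds, so H follows (Rule 11).
From H and U, Rule 5 gives L.
From L and H, Rule 7 gives T.
From T and K, Rule 9 gives P.
R would need Q (Rule 10), but Q is never established. B would need G and P (Rule 6), but G is never established.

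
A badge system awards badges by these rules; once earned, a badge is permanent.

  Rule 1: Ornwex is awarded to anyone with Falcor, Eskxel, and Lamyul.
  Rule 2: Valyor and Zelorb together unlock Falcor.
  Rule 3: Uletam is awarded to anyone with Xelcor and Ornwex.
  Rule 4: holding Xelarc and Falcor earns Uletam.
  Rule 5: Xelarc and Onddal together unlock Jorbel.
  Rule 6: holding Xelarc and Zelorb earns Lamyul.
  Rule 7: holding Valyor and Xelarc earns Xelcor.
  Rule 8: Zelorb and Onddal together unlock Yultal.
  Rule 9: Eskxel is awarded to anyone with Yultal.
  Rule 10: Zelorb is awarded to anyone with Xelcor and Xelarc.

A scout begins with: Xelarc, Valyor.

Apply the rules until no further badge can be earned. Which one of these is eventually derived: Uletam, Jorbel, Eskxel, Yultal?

With Valyor and Xelarc, Xelcor is earned (Rule 7).
With Xelcor and Xelarc, Zelorb is earned (Rule 10).
With Valyor and Zelorb, Falcor is earned (Rule 2).
With Xelarc and Falcor, Uletam is earned (Rule 4).
Yultal would need Zelorb and Onddal (Rule 8), but Onddal is never earned. Eskxel would need Yultal (Rule 9), but Yultal is never earned. Jorbel would need Xelarc and Onddal (Rule 5), but Onddal is never earned.

Uletam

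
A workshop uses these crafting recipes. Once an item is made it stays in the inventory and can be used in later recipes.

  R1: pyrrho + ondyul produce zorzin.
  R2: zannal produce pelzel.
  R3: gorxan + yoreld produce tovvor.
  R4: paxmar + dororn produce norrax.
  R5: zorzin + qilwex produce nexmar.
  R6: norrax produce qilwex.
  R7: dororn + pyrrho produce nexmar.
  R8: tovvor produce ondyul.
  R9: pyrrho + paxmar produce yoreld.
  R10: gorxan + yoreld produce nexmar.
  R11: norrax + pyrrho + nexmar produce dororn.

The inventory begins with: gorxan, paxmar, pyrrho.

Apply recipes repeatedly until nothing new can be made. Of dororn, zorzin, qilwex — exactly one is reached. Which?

Using R9, pyrrho and paxmar make yoreld.
Using R3, gorxan and yoreld make tovvor.
Using R8, tovvor makes ondyul.
pyrrho + ondyul → zorzin (R1).
qilwex would need norrax (R6), but norrax is never obtained. dororn would need norrax, pyrrho, and nexmar (R11), but norrax is never obtained.

zorzin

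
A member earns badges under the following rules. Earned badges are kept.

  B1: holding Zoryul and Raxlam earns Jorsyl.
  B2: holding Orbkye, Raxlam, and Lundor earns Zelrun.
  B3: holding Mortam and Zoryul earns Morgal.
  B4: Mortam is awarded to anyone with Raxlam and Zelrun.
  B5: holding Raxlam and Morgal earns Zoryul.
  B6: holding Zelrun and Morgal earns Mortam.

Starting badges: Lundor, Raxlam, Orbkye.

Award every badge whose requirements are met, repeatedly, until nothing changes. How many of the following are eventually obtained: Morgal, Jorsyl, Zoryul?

Morgal would need Mortam and Zoryul (B3), but Zoryul is never earned.
Jorsyl would need Zoryul and Raxlam (B1), but Zoryul is never earned.
Zoryul would need Raxlam and Morgal (B5), but Morgal is never earned.
None of the 3 are reached.

0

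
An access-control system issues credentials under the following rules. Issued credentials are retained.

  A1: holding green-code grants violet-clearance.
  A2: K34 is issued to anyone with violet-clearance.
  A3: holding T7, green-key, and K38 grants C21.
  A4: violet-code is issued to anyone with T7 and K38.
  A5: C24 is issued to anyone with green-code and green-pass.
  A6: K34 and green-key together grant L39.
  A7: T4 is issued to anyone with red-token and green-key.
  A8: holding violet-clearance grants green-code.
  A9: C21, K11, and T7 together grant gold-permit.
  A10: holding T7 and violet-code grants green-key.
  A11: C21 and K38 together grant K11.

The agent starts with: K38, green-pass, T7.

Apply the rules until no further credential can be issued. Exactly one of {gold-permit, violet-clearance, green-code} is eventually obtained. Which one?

Holding T7 and K38 grants violet-code (A4).
Holding T7 and violet-code grants green-key (A10).
Holding T7, green-key, and K38 grants C21 (A3).
Holding C21 and K38 grants K11 (A11).
Holding C21, K11, and T7 grants gold-permit (A9).
green-code would need violet-clearance (A8), but violet-clearance is never granted. violet-clearance would need green-code (A1), but green-code is never granted.

gold-permit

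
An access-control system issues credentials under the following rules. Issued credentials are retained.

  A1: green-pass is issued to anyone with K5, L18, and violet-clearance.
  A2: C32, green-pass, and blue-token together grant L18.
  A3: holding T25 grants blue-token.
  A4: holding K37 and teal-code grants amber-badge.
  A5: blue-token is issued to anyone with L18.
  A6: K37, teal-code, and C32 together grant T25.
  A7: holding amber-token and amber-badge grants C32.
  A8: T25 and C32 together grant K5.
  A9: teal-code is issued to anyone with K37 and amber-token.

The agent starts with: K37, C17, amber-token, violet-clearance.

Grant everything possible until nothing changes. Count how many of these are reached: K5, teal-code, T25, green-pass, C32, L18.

Holding K37 and amber-token grants teal-code (A9).
Holding K37 and teal-code grants amber-badge (A4).
Holding amber-token and amber-badge grants C32 (A7).
Holding K37, teal-code, and C32 grants T25 (A6).
Holding T25 and C32 grants K5 (A8).
K5: reached.
teal-code: reached.
T25: reached.
green-pass would need K5, L18, and violet-clearance (A1), but L18 is never granted.
C32: reached.
L18 would need C32, green-pass, and blue-token (A2), but green-pass is never granted.
Reached: K5, teal-code, T25, and C32 — 4 of the 6.

4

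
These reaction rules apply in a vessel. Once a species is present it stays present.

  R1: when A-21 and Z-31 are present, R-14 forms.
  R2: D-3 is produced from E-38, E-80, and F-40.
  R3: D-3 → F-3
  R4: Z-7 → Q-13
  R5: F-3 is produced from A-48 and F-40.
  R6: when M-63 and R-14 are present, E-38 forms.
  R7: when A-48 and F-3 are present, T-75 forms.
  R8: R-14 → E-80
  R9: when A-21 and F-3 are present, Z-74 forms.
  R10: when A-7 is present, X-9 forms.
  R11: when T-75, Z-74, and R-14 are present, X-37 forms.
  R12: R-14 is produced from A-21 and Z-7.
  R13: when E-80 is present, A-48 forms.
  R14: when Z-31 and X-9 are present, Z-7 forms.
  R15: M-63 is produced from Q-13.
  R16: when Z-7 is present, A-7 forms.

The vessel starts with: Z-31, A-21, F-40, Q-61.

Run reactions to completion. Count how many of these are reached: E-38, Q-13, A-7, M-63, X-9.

0

E-38 would need M-63 and R-14 (R6), but M-63 never forms.
Q-13 would need Z-7 (R4), but Z-7 never forms.
A-7 would need Z-7 (R16), but Z-7 never forms.
M-63 would need Q-13 (R15), but Q-13 never forms.
X-9 would need A-7 (R10), but A-7 never forms.
None of the 5 are reached.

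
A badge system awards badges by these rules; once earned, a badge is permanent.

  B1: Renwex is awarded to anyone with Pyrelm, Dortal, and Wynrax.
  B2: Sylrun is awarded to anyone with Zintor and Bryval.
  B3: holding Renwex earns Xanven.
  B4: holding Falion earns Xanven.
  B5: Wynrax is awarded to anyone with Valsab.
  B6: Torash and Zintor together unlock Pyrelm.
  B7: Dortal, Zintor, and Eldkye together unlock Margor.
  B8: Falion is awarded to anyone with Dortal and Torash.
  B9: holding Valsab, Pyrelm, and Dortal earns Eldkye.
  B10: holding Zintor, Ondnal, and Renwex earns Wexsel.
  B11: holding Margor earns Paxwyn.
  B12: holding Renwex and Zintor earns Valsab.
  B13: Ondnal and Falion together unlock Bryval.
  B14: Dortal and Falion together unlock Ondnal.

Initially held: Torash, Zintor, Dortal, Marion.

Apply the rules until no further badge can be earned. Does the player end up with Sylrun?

With Dortal and Torash, Falion is earned (B8).
With Dortal and Falion, Ondnal is earned (B14).
With Ondnal and Falion, Bryval is earned (B13).
With Zintor and Bryval, Sylrun is earned (B2).

Yes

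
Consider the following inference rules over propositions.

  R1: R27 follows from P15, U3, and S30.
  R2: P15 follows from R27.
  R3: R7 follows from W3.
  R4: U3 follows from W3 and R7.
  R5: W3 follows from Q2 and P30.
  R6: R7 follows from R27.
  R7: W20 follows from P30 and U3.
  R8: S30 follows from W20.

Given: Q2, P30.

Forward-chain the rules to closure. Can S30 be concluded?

From Q2 and P30, R5 gives W3.
W3 holds, so R7 follows (R3).
From W3 and R7, R4 gives U3.
P30 and U3 hold, so W20 follows (R7).
W20 holds, so S30 follows (R8).

Yes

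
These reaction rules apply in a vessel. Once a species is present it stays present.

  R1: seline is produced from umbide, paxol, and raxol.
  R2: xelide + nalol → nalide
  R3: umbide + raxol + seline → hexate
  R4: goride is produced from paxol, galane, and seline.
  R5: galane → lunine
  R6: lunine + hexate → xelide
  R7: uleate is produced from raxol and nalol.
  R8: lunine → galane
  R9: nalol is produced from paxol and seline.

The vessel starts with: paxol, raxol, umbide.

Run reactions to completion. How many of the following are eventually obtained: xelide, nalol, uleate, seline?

umbide, paxol, and raxol present → seline forms (R1).
paxol and seline present → nalol forms (R9).
raxol and nalol present → uleate forms (R7).
xelide would need lunine and hexate (R6), but lunine never forms.
nalol: reached.
uleate: reached.
seline: reached.
Reached: nalol, uleate, and seline — 3 of the 4.

3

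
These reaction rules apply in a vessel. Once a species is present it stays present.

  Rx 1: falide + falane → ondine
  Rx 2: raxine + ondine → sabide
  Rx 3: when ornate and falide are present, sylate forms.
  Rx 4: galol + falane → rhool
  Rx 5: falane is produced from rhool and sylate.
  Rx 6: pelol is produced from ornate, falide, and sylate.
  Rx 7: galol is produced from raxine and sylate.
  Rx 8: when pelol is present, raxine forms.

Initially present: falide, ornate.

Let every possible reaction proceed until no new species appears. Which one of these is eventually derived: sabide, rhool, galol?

ornate and falide present → sylate forms (Rx 3).
ornate, falide, and sylate present → pelol forms (Rx 6).
pelol present → raxine forms (Rx 8).
raxine and sylate present → galol forms (Rx 7).
rhool would need galol and falane (Rx 4), but falane never forms. sabide would need raxine and ondine (Rx 2), but ondine never forms.

galol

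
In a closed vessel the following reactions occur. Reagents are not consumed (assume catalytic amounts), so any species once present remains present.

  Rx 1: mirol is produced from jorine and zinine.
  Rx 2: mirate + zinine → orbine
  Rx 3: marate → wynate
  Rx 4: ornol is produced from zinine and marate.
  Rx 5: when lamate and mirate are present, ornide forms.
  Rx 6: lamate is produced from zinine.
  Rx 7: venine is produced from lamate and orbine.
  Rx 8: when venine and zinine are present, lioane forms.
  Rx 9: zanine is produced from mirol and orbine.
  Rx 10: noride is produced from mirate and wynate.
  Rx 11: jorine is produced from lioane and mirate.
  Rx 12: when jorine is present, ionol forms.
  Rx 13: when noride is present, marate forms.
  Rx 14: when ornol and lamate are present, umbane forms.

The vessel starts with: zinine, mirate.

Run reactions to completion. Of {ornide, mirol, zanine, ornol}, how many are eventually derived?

3

zinine present → lamate forms (Rx 6).
mirate and zinine present → orbine forms (Rx 2).
lamate and mirate present → ornide forms (Rx 5).
lamate and orbine present → venine forms (Rx 7).
venine and zinine present → lioane forms (Rx 8).
lioane and mirate present → jorine forms (Rx 11).
jorine and zinine present → mirol forms (Rx 1).
mirol and orbine present → zanine forms (Rx 9).
ornide: reached.
mirol: reached.
zanine: reached.
ornol would need zinine and marate (Rx 4), but marate never forms.
Reached: ornide, mirol, and zanine — 3 of the 4.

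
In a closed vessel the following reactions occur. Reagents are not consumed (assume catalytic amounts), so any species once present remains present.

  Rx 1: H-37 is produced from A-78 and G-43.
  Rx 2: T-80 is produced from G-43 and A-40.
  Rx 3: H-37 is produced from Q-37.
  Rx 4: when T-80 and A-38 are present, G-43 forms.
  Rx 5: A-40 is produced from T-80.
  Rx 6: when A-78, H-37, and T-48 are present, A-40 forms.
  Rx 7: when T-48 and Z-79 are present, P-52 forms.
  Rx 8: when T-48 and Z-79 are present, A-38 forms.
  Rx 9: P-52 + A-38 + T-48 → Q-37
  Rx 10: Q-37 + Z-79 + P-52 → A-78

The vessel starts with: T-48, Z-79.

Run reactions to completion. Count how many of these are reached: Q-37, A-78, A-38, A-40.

4

T-48 and Z-79 present → P-52 forms (Rx 7).
T-48 and Z-79 present → A-38 forms (Rx 8).
P-52, A-38, and T-48 present → Q-37 forms (Rx 9).
Q-37 present → H-37 forms (Rx 3).
Q-37, Z-79, and P-52 present → A-78 forms (Rx 10).
A-78, H-37, and T-48 present → A-40 forms (Rx 6).
Q-37: reached.
A-78: reached.
A-38: reached.
A-40: reached.
All 4 are reached.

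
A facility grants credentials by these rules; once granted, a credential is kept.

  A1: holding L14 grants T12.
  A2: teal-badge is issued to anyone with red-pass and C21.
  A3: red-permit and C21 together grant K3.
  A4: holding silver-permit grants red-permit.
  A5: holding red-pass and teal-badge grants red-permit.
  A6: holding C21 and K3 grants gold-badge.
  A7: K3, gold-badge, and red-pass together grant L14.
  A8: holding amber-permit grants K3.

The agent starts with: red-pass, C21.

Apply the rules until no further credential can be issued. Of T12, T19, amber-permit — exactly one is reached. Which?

T12

Holding red-pass and C21 grants teal-badge (A2).
Holding red-pass and teal-badge grants red-permit (A5).
Holding red-permit and C21 grants K3 (A3).
Holding C21 and K3 grants gold-badge (A6).
Holding K3, gold-badge, and red-pass grants L14 (A7).
Holding L14 grants T12 (A1).
No rule produces amber-permit, and it is not given. No rule produces T19, and it is not given.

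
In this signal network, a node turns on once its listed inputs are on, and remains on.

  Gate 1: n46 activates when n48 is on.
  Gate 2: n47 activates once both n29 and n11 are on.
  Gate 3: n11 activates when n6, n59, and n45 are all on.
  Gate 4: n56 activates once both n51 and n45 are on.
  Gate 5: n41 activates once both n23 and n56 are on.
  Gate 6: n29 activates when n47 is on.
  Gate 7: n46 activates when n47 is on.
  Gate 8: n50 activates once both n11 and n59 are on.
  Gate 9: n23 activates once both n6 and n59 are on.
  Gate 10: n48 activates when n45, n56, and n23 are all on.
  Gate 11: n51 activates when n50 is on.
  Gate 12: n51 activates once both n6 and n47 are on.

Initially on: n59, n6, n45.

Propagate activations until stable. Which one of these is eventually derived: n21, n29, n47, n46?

n46

n6, n59, and n45 are on, so n11 activates (Gate 3).
Gate 9: n6 and n59 on → n23 on.
n11 and n59 are on, so n50 activates (Gate 8).
Gate 11: n50 on → n51 on.
Gate 4: n51 and n45 on → n56 on.
Gate 10: n45, n56, and n23 on → n48 on.
Gate 1: n48 on → n46 on.
n29 would need n47 (Gate 6), but n47 never turns on. n47 would need n29 and n11 (Gate 2), but n29 never turns on. No rule produces n21, and it is not given.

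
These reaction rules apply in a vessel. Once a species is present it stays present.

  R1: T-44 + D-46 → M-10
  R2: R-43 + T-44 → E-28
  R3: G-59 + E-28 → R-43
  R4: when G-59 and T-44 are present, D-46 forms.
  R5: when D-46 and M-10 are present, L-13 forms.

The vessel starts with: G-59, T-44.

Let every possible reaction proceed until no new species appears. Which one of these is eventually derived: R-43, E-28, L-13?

G-59 and T-44 present → D-46 forms (R4).
T-44 and D-46 present → M-10 forms (R1).
D-46 and M-10 present → L-13 forms (R5).
R-43 would need G-59 and E-28 (R3), but E-28 never forms. E-28 would need R-43 and T-44 (R2), but R-43 never forms.

L-13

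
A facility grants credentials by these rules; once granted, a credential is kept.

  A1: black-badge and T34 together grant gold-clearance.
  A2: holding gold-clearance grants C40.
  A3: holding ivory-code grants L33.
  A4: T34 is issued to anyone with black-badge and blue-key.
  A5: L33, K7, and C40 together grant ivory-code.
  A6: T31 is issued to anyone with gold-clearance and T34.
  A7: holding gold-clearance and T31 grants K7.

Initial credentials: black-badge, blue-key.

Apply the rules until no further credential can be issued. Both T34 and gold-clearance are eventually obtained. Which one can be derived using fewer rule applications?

T34

T34: Holding black-badge and blue-key grants T34 (A4). [1 rule application]
gold-clearance: Holding black-badge and blue-key grants T34 (A4). Holding black-badge and T34 grants gold-clearance (A1). [2 rule applications]
T34 needs fewer.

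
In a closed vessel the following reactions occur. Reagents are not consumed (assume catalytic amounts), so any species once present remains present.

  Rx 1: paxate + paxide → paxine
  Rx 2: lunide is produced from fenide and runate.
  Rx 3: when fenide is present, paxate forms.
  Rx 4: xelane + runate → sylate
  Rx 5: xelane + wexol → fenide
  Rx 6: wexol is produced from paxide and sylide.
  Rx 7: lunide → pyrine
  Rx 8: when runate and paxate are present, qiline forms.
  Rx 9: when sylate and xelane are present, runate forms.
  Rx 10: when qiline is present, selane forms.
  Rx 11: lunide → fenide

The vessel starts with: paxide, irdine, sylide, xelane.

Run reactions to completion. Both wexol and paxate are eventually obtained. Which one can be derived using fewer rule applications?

wexol

wexol: paxide and sylide present → wexol forms (Rx 6). [1 rule application]
paxate: paxide and sylide present → wexol forms (Rx 6). xelane and wexol present → fenide forms (Rx 5). fenide present → paxate forms (Rx 3). [3 rule applications]
wexol needs fewer.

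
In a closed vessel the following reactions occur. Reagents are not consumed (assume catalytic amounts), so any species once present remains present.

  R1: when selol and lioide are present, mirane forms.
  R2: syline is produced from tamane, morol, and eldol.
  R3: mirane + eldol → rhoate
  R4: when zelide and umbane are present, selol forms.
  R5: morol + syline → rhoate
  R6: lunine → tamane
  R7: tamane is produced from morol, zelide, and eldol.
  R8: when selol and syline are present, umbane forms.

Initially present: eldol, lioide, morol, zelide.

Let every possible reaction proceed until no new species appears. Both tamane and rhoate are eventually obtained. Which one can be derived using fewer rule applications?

tamane: morol, zelide, and eldol present → tamane forms (R7). [1 rule application]
rhoate: morol, zelide, and eldol present → tamane forms (R7). tamane, morol, and eldol present → syline forms (R2). morol and syline present → rhoate forms (R5). [3 rule applications]
tamane needs fewer.

tamane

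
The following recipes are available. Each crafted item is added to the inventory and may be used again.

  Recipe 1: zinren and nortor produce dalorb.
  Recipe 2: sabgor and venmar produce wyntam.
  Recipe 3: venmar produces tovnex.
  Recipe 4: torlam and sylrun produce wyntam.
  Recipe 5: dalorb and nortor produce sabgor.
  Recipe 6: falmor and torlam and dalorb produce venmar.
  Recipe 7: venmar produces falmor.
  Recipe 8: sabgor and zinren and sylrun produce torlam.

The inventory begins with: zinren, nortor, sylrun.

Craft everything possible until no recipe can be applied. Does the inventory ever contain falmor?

falmor would need venmar (Recipe 7), but venmar is never obtained.

No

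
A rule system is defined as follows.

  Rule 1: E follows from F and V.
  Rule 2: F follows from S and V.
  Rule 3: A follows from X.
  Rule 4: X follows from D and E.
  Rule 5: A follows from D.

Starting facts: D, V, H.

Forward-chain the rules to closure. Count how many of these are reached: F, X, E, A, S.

1

D holds, so A follows (Rule 5).
F would need S and V (Rule 2), but S is never established.
X would need D and E (Rule 4), but E is never established.
E would need F and V (Rule 1), but F is never established.
A: reached.
No rule produces S, and it is not given.
Reached: A — 1 of the 5.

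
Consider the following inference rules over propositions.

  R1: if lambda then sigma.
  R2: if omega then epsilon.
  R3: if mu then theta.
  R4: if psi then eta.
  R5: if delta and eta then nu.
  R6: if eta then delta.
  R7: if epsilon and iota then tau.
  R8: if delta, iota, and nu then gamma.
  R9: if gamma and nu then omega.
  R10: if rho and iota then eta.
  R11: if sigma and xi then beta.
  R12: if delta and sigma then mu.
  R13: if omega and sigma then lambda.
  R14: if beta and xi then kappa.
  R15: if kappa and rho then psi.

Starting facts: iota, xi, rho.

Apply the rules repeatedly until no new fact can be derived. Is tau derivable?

From rho and iota, R10 gives eta.
eta holds, so delta follows (R6).
delta and eta hold, so nu follows (R5).
From delta, iota, and nu, R8 gives gamma.
gamma and nu hold, so omega follows (R9).
omega holds, so epsilon follows (R2).
epsilon and iota hold, so tau follows (R7).

Yes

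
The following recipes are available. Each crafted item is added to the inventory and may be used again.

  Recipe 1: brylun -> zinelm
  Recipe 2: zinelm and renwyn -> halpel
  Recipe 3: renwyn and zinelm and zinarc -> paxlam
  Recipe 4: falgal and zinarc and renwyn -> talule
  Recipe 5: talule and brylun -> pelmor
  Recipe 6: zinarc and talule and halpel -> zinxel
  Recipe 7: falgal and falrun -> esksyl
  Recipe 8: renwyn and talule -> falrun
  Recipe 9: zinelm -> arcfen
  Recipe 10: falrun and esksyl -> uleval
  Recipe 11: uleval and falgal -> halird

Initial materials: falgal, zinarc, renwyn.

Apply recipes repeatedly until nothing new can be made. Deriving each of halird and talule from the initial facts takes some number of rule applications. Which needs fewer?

talule

talule: Using Recipe 4, falgal, zinarc, and renwyn make talule. [1 rule application]
halird: falgal and zinarc and renwyn -> talule (Recipe 4). renwyn and talule -> falrun (Recipe 8). falgal and falrun -> esksyl (Recipe 7). falrun and esksyl -> uleval (Recipe 10). Using Recipe 11, uleval and falgal make halird. [5 rule applications]
talule needs fewer.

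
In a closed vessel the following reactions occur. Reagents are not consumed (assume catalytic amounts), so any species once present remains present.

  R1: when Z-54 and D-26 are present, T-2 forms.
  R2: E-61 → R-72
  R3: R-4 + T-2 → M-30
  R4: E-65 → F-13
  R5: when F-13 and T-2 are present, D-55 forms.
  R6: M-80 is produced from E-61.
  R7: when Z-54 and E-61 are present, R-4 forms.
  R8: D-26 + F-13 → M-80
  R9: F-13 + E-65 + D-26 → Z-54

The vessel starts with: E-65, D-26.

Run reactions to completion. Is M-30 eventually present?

M-30 would need R-4 and T-2 (R3), but R-4 never forms.

No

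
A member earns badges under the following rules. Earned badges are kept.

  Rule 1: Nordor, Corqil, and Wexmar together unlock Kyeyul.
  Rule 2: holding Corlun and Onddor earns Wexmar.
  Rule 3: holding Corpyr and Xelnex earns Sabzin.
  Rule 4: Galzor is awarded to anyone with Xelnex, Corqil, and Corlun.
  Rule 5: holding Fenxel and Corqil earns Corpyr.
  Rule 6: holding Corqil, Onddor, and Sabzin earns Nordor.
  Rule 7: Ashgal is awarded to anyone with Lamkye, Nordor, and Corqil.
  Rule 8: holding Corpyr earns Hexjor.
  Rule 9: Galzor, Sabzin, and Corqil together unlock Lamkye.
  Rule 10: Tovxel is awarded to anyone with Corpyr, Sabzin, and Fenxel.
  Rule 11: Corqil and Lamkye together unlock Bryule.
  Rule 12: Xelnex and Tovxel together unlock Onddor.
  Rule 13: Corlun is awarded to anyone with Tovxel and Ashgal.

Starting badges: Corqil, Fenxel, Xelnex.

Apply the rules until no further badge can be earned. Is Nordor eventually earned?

Yes

With Fenxel and Corqil, Corpyr is earned (Rule 5).
With Corpyr and Xelnex, Sabzin is earned (Rule 3).
With Corpyr, Sabzin, and Fenxel, Tovxel is earned (Rule 10).
With Xelnex and Tovxel, Onddor is earned (Rule 12).
With Corqil, Onddor, and Sabzin, Nordor is earned (Rule 6).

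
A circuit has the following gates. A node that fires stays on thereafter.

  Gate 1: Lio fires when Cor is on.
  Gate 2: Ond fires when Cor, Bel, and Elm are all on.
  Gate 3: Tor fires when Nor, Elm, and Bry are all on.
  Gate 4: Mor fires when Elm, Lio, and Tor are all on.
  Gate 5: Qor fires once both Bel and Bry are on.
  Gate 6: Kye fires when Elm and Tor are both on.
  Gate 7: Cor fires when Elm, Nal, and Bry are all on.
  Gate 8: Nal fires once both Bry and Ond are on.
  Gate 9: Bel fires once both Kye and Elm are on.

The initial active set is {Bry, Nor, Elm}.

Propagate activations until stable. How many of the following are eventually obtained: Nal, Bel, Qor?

2

Nor, Elm, and Bry are on, so Tor fires (Gate 3).
Elm and Tor are on, so Kye fires (Gate 6).
Gate 9: Kye and Elm on → Bel on.
Gate 5: Bel and Bry on → Qor on.
Nal would need Bry and Ond (Gate 8), but Ond never turns on.
Bel: reached.
Qor: reached.
Reached: Bel and Qor — 2 of the 3.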